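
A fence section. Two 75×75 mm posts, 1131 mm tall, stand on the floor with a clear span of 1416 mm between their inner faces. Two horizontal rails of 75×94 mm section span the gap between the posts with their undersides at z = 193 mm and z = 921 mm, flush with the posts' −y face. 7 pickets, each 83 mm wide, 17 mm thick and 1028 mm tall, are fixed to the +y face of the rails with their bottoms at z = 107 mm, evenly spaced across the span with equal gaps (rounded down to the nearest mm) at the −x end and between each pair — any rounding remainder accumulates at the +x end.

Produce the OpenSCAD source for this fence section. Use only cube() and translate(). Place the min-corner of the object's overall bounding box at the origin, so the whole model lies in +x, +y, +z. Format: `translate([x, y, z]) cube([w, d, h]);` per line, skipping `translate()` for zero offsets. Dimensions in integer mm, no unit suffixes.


cube([75, 75, 1131]);
translate([1491, 0, 0]) cube([75, 75, 1131]);
translate([75, 0, 193]) cube([1416, 75, 94]);
translate([75, 0, 921]) cube([1416, 75, 94]);
translate([179, 75, 107]) cube([83, 17, 1028]);
translate([366, 75, 107]) cube([83, 17, 1028]);
translate([553, 75, 107]) cube([83, 17, 1028]);
translate([740, 75, 107]) cube([83, 17, 1028]);
translate([927, 75, 107]) cube([83, 17, 1028]);
translate([1114, 75, 107]) cube([83, 17, 1028]);
translate([1301, 75, 107]) cube([83, 17, 1028]);


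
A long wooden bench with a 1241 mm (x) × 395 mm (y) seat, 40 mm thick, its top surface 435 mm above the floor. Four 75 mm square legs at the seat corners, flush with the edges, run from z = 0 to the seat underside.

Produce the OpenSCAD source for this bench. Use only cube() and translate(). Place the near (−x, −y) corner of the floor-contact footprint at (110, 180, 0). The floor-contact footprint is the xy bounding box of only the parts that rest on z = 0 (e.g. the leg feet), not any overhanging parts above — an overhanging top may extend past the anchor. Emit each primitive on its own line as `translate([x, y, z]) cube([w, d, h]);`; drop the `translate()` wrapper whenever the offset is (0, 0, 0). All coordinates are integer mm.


translate([110, 180, 395]) cube([1241, 395, 40]);
translate([110, 180, 0]) cube([75, 75, 395]);
translate([110, 500, 0]) cube([75, 75, 395]);
translate([1276, 180, 0]) cube([75, 75, 395]);
translate([1276, 500, 0]) cube([75, 75, 395]);


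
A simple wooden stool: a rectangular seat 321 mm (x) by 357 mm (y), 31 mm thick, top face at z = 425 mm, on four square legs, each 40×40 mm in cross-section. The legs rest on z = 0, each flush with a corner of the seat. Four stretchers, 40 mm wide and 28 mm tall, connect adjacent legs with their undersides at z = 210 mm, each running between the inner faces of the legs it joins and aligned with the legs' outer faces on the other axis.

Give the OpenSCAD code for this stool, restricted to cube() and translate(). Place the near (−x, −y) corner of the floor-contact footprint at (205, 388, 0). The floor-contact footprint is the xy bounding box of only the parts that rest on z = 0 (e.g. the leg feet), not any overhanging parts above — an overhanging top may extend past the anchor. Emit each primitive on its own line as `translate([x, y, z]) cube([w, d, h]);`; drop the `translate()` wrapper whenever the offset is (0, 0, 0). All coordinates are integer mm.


translate([205, 388, 394]) cube([321, 357, 31]);
translate([205, 388, 0]) cube([40, 40, 394]);
translate([486, 388, 0]) cube([40, 40, 394]);
translate([205, 705, 0]) cube([40, 40, 394]);
translate([486, 705, 0]) cube([40, 40, 394]);
translate([245, 388, 210]) cube([241, 40, 28]);
translate([245, 705, 210]) cube([241, 40, 28]);
translate([205, 428, 210]) cube([40, 277, 28]);
translate([486, 428, 210]) cube([40, 277, 28]);


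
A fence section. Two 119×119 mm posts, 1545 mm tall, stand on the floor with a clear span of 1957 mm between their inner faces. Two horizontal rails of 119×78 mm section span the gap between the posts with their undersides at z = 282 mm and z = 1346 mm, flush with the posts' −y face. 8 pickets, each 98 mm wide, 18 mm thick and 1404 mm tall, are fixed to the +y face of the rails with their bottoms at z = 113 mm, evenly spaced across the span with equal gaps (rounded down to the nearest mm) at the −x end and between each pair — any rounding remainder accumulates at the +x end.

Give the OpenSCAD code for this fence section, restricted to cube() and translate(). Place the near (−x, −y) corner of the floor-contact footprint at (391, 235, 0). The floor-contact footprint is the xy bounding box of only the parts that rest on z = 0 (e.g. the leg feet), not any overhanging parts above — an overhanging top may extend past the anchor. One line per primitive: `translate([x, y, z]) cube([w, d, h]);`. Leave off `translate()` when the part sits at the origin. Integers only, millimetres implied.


translate([391, 235, 0]) cube([119, 119, 1545]);
translate([2467, 235, 0]) cube([119, 119, 1545]);
translate([510, 235, 282]) cube([1957, 119, 78]);
translate([510, 235, 1346]) cube([1957, 119, 78]);
translate([640, 354, 113]) cube([98, 18, 1404]);
translate([868, 354, 113]) cube([98, 18, 1404]);
translate([1096, 354, 113]) cube([98, 18, 1404]);
translate([1324, 354, 113]) cube([98, 18, 1404]);
translate([1552, 354, 113]) cube([98, 18, 1404]);
translate([1780, 354, 113]) cube([98, 18, 1404]);
translate([2008, 354, 113]) cube([98, 18, 1404]);
translate([2236, 354, 113]) cube([98, 18, 1404]);


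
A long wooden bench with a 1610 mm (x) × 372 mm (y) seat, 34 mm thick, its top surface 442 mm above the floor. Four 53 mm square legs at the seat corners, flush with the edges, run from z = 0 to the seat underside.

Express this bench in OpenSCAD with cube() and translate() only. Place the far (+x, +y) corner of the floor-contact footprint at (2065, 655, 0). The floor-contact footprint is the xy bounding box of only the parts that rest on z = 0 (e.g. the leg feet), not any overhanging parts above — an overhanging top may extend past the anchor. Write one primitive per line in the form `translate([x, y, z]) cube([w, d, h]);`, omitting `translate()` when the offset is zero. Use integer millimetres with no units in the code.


// leg_h = 442 − 34 = 408
translate([455, 283, 408]) cube([1610, 372, 34]);
translate([455, 283, 0]) cube([53, 53, 408]);
translate([455, 602, 0]) cube([53, 53, 408]);
translate([2012, 283, 0]) cube([53, 53, 408]);
translate([2012, 602, 0]) cube([53, 53, 408]);


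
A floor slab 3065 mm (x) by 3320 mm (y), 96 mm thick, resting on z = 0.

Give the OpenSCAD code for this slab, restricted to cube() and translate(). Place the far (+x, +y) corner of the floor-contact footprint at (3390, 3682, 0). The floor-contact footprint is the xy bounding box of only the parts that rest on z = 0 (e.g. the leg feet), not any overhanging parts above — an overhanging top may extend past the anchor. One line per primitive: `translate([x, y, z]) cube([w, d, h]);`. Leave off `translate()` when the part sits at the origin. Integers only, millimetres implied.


translate([325, 362, 0]) cube([3065, 3320, 96]);


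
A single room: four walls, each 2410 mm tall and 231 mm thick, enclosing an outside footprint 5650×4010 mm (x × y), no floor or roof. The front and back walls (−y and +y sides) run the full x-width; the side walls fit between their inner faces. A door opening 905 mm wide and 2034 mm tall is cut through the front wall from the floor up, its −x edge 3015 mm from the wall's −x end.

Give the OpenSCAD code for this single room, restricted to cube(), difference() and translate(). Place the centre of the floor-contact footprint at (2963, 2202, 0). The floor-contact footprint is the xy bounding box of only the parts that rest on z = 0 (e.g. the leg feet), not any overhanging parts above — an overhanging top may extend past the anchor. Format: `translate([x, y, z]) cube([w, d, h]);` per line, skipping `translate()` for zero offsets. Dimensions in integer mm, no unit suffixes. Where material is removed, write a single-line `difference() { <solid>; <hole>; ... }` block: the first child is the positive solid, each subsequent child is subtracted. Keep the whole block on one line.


difference() { translate([138, 197, 0]) cube([5650, 231, 2410]); translate([3153, 197, 0]) cube([905, 231, 2034]); }
translate([138, 3976, 0]) cube([5650, 231, 2410]);
translate([138, 428, 0]) cube([231, 3548, 2410]);
translate([5557, 428, 0]) cube([231, 3548, 2410]);


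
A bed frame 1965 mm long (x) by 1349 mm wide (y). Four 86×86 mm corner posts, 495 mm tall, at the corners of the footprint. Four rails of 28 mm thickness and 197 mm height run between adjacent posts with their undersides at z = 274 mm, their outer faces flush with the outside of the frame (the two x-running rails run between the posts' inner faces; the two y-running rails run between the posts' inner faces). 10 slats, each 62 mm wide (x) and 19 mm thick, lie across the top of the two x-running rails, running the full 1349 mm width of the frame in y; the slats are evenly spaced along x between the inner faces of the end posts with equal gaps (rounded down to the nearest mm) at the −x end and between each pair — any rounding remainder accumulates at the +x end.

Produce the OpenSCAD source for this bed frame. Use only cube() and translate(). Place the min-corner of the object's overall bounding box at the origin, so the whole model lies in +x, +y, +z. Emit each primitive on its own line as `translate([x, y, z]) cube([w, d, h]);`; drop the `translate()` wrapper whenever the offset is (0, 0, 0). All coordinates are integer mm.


cube([86, 86, 495]);
translate([0, 1263, 0]) cube([86, 86, 495]);
translate([1879, 0, 0]) cube([86, 86, 495]);
translate([1879, 1263, 0]) cube([86, 86, 495]);
translate([86, 0, 274]) cube([1793, 28, 197]);
translate([86, 1321, 274]) cube([1793, 28, 197]);
translate([0, 86, 274]) cube([28, 1177, 197]);
translate([1937, 86, 274]) cube([28, 1177, 197]);
translate([192, 0, 471]) cube([62, 1349, 19]);
translate([360, 0, 471]) cube([62, 1349, 19]);
translate([528, 0, 471]) cube([62, 1349, 19]);
translate([696, 0, 471]) cube([62, 1349, 19]);
translate([864, 0, 471]) cube([62, 1349, 19]);
translate([1032, 0, 471]) cube([62, 1349, 19]);
translate([1200, 0, 471]) cube([62, 1349, 19]);
translate([1368, 0, 471]) cube([62, 1349, 19]);
translate([1536, 0, 471]) cube([62, 1349, 19]);
translate([1704, 0, 471]) cube([62, 1349, 19]);


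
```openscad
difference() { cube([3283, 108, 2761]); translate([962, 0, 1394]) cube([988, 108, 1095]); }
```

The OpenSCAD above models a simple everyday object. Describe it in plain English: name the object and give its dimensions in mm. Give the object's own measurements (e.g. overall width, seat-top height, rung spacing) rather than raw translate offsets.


A wall 3283 mm long (x), 108 mm thick (y), 2761 mm tall, with a rectangular window opening cut through it. The opening is 988 mm wide and 1095 mm tall; its sill is at z = 1394 mm and its near (−x) edge is 962 mm from the wall's −x end. The opening passes through the full wall thickness.


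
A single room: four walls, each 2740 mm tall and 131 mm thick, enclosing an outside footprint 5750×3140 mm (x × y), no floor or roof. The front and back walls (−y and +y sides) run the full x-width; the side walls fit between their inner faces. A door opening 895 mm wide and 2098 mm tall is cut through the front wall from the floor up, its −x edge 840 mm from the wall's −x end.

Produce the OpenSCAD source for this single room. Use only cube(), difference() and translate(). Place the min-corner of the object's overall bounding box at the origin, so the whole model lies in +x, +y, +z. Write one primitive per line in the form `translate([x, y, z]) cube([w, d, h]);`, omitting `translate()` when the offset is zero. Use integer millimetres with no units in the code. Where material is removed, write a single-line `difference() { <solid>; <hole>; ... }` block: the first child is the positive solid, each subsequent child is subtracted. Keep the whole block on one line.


difference() { cube([5750, 131, 2740]); translate([840, 0, 0]) cube([895, 131, 2098]); }
translate([0, 3009, 0]) cube([5750, 131, 2740]);
translate([0, 131, 0]) cube([131, 2878, 2740]);
translate([5619, 131, 0]) cube([131, 2878, 2740]);


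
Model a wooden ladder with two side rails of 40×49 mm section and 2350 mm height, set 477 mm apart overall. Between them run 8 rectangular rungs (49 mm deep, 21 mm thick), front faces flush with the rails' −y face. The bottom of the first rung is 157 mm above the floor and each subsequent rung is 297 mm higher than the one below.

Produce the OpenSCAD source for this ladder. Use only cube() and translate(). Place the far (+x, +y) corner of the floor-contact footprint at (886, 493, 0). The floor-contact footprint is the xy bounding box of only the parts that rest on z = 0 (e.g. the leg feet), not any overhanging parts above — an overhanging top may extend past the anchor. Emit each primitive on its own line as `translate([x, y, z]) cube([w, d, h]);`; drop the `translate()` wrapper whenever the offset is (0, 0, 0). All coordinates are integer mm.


// rung span = 477 - 2*40 = 397
// rung[k] z = 157 + k*297
translate([409, 444, 0]) cube([40, 49, 2350]);
translate([846, 444, 0]) cube([40, 49, 2350]);
translate([449, 444, 157]) cube([397, 49, 21]);
translate([449, 444, 454]) cube([397, 49, 21]);
translate([449, 444, 751]) cube([397, 49, 21]);
translate([449, 444, 1048]) cube([397, 49, 21]);
translate([449, 444, 1345]) cube([397, 49, 21]);
translate([449, 444, 1642]) cube([397, 49, 21]);
translate([449, 444, 1939]) cube([397, 49, 21]);
translate([449, 444, 2236]) cube([397, 49, 21]);


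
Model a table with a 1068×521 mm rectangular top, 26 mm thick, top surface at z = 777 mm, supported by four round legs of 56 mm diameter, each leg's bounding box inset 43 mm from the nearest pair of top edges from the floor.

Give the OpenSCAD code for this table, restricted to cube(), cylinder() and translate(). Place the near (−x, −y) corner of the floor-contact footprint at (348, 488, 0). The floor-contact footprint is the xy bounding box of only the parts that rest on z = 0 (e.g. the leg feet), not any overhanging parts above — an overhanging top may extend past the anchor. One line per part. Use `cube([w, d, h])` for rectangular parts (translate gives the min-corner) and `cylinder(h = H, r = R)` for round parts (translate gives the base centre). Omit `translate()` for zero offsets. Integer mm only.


// leg_h = 777 - 26 = 751
translate([305, 445, 751]) cube([1068, 521, 26]);
translate([376, 516, 0]) cylinder(h = 751, r = 28);
translate([1302, 516, 0]) cylinder(h = 751, r = 28);
translate([376, 895, 0]) cylinder(h = 751, r = 28);
translate([1302, 895, 0]) cylinder(h = 751, r = 28);


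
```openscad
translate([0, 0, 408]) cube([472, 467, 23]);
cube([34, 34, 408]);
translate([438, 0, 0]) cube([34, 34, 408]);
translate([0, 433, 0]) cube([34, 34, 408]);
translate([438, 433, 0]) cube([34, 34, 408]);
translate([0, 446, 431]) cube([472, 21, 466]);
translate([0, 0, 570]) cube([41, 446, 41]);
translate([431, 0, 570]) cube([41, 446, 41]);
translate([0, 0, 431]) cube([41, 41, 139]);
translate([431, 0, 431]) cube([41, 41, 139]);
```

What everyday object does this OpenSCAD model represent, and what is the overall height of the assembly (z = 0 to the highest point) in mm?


A chair. The overall height is 897 mm.

A slab on four corner posts with a tall panel at the back — a chair. The seat slab sits at z = 408 with thickness 23, and the 466 mm backrest starts at the seat top, so the overall height is 408 + 23 + 466 = 897 mm.


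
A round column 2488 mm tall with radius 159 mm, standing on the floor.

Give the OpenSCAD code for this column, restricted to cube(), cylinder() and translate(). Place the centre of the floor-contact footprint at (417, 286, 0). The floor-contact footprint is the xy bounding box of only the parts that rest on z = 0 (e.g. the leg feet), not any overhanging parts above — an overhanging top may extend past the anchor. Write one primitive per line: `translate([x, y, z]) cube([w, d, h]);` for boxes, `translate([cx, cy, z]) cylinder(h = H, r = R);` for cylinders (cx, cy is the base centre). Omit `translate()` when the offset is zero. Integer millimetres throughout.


translate([417, 286, 0]) cylinder(h = 2488, r = 159);


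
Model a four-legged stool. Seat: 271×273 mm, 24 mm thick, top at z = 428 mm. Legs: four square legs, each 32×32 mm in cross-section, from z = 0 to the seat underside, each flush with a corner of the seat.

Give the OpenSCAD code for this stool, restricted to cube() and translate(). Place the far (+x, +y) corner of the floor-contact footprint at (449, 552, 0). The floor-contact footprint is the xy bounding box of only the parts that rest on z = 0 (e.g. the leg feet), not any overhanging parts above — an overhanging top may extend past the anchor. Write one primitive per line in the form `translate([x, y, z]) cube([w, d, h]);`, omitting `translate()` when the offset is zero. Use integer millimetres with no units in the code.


translate([178, 279, 404]) cube([271, 273, 24]);
translate([178, 279, 0]) cube([32, 32, 404]);
translate([417, 279, 0]) cube([32, 32, 404]);
translate([178, 520, 0]) cube([32, 32, 404]);
translate([417, 520, 0]) cube([32, 32, 404]);


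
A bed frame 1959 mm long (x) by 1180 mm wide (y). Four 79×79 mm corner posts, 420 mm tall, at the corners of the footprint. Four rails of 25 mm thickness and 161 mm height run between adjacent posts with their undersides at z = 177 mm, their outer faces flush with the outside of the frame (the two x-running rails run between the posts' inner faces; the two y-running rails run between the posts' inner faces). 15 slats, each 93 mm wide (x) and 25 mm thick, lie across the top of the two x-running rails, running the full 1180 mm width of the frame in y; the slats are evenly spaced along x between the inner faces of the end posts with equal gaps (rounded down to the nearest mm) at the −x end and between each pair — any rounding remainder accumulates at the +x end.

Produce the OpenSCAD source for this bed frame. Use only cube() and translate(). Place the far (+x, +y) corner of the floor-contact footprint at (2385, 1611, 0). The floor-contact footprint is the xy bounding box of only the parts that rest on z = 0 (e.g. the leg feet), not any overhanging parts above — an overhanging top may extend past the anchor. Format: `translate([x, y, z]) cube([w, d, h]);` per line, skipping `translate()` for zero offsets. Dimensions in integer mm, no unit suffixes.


translate([426, 431, 0]) cube([79, 79, 420]);
translate([426, 1532, 0]) cube([79, 79, 420]);
translate([2306, 431, 0]) cube([79, 79, 420]);
translate([2306, 1532, 0]) cube([79, 79, 420]);
translate([505, 431, 177]) cube([1801, 25, 161]);
translate([505, 1586, 177]) cube([1801, 25, 161]);
translate([426, 510, 177]) cube([25, 1022, 161]);
translate([2360, 510, 177]) cube([25, 1022, 161]);
translate([530, 431, 338]) cube([93, 1180, 25]);
translate([648, 431, 338]) cube([93, 1180, 25]);
translate([766, 431, 338]) cube([93, 1180, 25]);
translate([884, 431, 338]) cube([93, 1180, 25]);
translate([1002, 431, 338]) cube([93, 1180, 25]);
translate([1120, 431, 338]) cube([93, 1180, 25]);
translate([1238, 431, 338]) cube([93, 1180, 25]);
translate([1356, 431, 338]) cube([93, 1180, 25]);
translate([1474, 431, 338]) cube([93, 1180, 25]);
translate([1592, 431, 338]) cube([93, 1180, 25]);
translate([1710, 431, 338]) cube([93, 1180, 25]);
translate([1828, 431, 338]) cube([93, 1180, 25]);
translate([1946, 431, 338]) cube([93, 1180, 25]);
translate([2064, 431, 338]) cube([93, 1180, 25]);
translate([2182, 431, 338]) cube([93, 1180, 25]);


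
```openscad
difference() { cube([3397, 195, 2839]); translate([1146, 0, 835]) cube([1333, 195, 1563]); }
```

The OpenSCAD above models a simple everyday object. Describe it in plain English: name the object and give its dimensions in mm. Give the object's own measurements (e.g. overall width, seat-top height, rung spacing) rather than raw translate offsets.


A wall 3397 mm long (x), 195 mm thick (y), 2839 mm tall, with a rectangular window opening cut through it. The opening is 1333 mm wide and 1563 mm tall; its sill is at z = 835 mm and its near (−x) edge is 1146 mm from the wall's −x end. The opening passes through the full wall thickness.


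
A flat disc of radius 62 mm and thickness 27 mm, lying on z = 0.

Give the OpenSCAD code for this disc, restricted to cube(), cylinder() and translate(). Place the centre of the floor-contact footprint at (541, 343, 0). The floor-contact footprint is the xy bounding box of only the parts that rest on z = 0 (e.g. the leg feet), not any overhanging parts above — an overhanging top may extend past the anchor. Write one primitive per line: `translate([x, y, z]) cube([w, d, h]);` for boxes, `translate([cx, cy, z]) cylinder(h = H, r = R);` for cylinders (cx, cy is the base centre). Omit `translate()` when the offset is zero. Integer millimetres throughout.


translate([541, 343, 0]) cylinder(h = 27, r = 62);


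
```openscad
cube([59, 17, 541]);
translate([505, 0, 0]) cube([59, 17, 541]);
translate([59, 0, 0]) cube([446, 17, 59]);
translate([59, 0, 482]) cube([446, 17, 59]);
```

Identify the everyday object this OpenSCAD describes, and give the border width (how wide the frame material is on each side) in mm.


A picture frame. The border width is 59 mm.

Four thin pieces enclosing a rectangular opening — a picture frame. The two full-height stiles are 541 mm tall; the top rail sits at z = 482 and is 59 mm tall, so the border above the opening is 541 − 482 = 59 mm, matching the stile x-width.


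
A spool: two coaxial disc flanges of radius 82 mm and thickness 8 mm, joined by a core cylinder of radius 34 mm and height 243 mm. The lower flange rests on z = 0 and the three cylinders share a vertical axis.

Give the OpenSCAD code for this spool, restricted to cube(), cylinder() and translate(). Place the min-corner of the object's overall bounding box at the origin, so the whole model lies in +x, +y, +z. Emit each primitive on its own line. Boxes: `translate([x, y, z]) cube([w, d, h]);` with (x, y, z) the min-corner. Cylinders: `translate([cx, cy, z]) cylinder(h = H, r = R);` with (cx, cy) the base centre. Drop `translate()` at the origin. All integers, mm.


translate([82, 82, 0]) cylinder(h = 8, r = 82);
translate([82, 82, 8]) cylinder(h = 243, r = 34);
translate([82, 82, 251]) cylinder(h = 8, r = 82);


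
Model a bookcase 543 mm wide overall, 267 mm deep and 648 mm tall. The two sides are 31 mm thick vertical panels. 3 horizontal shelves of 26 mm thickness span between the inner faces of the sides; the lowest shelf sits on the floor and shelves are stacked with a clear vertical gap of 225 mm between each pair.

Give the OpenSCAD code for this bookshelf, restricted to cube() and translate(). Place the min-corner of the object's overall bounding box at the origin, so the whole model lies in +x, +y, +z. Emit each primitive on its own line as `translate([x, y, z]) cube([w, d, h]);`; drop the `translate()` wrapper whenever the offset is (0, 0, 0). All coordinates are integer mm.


cube([31, 267, 648]);
translate([512, 0, 0]) cube([31, 267, 648]);
translate([31, 0, 0]) cube([481, 267, 26]);
translate([31, 0, 251]) cube([481, 267, 26]);
translate([31, 0, 502]) cube([481, 267, 26]);


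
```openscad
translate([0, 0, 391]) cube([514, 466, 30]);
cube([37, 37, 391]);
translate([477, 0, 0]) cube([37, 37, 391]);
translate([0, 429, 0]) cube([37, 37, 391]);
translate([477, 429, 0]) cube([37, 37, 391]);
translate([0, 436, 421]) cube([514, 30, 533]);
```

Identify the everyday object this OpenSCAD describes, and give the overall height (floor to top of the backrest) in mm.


A chair. The overall height is 954 mm.

A slab on four corner posts with a tall panel at the back — a chair. The seat slab sits at z = 391 with thickness 30, and the 533 mm backrest starts at the seat top, so the overall height is 391 + 30 + 533 = 954 mm.


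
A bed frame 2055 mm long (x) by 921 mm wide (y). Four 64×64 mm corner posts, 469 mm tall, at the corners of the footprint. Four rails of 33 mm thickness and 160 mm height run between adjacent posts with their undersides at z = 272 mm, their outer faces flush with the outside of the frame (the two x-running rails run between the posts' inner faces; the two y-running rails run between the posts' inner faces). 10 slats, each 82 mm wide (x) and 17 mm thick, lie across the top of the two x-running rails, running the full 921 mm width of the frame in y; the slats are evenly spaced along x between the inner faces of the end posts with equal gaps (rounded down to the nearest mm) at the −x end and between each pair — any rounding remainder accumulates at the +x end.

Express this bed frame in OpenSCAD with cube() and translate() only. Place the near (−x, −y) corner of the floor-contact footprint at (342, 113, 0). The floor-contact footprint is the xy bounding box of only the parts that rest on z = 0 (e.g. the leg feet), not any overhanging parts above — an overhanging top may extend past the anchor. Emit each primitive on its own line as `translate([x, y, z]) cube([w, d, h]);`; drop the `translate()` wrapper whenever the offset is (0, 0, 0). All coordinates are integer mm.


translate([342, 113, 0]) cube([64, 64, 469]);
translate([342, 970, 0]) cube([64, 64, 469]);
translate([2333, 113, 0]) cube([64, 64, 469]);
translate([2333, 970, 0]) cube([64, 64, 469]);
translate([406, 113, 272]) cube([1927, 33, 160]);
translate([406, 1001, 272]) cube([1927, 33, 160]);
translate([342, 177, 272]) cube([33, 793, 160]);
translate([2364, 177, 272]) cube([33, 793, 160]);
translate([506, 113, 432]) cube([82, 921, 17]);
translate([688, 113, 432]) cube([82, 921, 17]);
translate([870, 113, 432]) cube([82, 921, 17]);
translate([1052, 113, 432]) cube([82, 921, 17]);
translate([1234, 113, 432]) cube([82, 921, 17]);
translate([1416, 113, 432]) cube([82, 921, 17]);
translate([1598, 113, 432]) cube([82, 921, 17]);
translate([1780, 113, 432]) cube([82, 921, 17]);
translate([1962, 113, 432]) cube([82, 921, 17]);
translate([2144, 113, 432]) cube([82, 921, 17]);


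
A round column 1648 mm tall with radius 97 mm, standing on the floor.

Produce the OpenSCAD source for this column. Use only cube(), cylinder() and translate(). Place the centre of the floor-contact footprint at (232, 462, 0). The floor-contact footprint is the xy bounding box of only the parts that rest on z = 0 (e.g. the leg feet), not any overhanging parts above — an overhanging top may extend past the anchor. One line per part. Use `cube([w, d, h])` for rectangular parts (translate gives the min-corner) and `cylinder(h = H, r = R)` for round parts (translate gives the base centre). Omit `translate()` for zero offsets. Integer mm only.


translate([232, 462, 0]) cylinder(h = 1648, r = 97);


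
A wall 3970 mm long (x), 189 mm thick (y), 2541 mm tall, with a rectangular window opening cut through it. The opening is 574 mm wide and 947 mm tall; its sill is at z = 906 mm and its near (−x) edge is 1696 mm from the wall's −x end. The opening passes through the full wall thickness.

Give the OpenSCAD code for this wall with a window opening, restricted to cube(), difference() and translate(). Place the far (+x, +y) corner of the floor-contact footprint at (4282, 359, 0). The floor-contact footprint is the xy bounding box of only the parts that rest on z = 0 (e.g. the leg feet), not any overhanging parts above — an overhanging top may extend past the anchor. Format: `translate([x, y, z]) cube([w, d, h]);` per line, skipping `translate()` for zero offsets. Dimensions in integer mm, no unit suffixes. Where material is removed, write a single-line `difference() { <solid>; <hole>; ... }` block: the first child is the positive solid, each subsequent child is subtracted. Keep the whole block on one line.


difference() { translate([312, 170, 0]) cube([3970, 189, 2541]); translate([2008, 170, 906]) cube([574, 189, 947]); }


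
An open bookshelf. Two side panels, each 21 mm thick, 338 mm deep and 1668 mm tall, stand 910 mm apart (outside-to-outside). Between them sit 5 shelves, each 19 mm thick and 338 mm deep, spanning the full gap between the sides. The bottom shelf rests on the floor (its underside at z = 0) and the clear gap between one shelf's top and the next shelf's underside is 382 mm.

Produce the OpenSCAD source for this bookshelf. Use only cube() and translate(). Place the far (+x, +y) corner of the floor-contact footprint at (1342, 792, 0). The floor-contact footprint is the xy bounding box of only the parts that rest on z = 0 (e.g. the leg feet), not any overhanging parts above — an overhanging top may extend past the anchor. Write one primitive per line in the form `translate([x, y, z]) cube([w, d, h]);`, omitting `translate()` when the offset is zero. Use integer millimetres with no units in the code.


translate([432, 454, 0]) cube([21, 338, 1668]);
translate([1321, 454, 0]) cube([21, 338, 1668]);
translate([453, 454, 0]) cube([868, 338, 19]);
translate([453, 454, 401]) cube([868, 338, 19]);
translate([453, 454, 802]) cube([868, 338, 19]);
translate([453, 454, 1203]) cube([868, 338, 19]);
translate([453, 454, 1604]) cube([868, 338, 19]);


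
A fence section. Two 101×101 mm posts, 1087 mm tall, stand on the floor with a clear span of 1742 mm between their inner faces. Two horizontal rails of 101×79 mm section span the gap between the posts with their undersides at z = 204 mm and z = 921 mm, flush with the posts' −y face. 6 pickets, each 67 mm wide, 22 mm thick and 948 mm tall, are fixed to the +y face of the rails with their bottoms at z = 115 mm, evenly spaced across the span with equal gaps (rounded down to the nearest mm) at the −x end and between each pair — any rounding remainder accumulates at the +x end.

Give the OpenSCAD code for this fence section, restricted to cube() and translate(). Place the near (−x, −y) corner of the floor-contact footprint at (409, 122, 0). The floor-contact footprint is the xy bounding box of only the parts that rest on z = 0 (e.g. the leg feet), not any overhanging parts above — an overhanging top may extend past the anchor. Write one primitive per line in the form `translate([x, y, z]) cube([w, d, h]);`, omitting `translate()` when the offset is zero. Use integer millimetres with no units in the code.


translate([409, 122, 0]) cube([101, 101, 1087]);
translate([2252, 122, 0]) cube([101, 101, 1087]);
translate([510, 122, 204]) cube([1742, 101, 79]);
translate([510, 122, 921]) cube([1742, 101, 79]);
translate([701, 223, 115]) cube([67, 22, 948]);
translate([959, 223, 115]) cube([67, 22, 948]);
translate([1217, 223, 115]) cube([67, 22, 948]);
translate([1475, 223, 115]) cube([67, 22, 948]);
translate([1733, 223, 115]) cube([67, 22, 948]);
translate([1991, 223, 115]) cube([67, 22, 948]);


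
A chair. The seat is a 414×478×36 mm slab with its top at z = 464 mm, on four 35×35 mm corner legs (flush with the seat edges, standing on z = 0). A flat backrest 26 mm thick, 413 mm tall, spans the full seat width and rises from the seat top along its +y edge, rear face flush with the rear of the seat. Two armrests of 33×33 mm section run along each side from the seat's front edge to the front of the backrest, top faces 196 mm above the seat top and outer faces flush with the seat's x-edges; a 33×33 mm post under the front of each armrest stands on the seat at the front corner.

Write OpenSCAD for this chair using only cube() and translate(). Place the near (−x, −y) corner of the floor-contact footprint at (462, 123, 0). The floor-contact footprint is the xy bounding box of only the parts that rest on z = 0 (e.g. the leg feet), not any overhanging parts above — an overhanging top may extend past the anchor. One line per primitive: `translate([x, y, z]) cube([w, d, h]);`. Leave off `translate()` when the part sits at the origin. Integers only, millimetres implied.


translate([462, 123, 428]) cube([414, 478, 36]);
translate([462, 123, 0]) cube([35, 35, 428]);
translate([841, 123, 0]) cube([35, 35, 428]);
translate([462, 566, 0]) cube([35, 35, 428]);
translate([841, 566, 0]) cube([35, 35, 428]);
translate([462, 575, 464]) cube([414, 26, 413]);
translate([462, 123, 627]) cube([33, 452, 33]);
translate([843, 123, 627]) cube([33, 452, 33]);
translate([462, 123, 464]) cube([33, 33, 163]);
translate([843, 123, 464]) cube([33, 33, 163]);


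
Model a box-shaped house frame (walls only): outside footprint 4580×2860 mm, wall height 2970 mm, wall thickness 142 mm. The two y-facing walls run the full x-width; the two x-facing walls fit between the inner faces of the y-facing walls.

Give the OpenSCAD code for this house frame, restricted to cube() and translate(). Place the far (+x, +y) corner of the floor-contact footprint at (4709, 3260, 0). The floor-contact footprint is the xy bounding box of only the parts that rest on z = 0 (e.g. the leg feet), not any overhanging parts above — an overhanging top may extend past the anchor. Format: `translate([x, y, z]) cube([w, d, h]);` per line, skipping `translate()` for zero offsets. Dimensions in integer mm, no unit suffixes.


translate([129, 400, 0]) cube([4580, 142, 2970]);
translate([129, 3118, 0]) cube([4580, 142, 2970]);
translate([129, 542, 0]) cube([142, 2576, 2970]);
translate([4567, 542, 0]) cube([142, 2576, 2970]);


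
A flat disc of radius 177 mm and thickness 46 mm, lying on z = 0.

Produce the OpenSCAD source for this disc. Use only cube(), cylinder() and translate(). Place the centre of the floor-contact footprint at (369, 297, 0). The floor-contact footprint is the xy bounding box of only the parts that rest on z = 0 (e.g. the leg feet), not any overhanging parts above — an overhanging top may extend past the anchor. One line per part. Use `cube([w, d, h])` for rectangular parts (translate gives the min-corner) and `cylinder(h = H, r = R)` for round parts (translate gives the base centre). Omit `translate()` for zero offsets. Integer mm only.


translate([369, 297, 0]) cylinder(h = 46, r = 177);


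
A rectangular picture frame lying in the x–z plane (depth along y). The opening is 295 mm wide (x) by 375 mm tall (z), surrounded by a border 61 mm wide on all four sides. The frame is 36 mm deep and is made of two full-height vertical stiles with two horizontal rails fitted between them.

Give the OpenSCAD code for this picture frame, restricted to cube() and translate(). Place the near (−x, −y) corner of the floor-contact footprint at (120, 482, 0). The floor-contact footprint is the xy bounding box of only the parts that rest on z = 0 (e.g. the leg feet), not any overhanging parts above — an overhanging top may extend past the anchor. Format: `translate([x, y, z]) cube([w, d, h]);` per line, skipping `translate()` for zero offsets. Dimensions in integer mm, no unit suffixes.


translate([120, 482, 0]) cube([61, 36, 497]);
translate([476, 482, 0]) cube([61, 36, 497]);
translate([181, 482, 0]) cube([295, 36, 61]);
translate([181, 482, 436]) cube([295, 36, 61]);


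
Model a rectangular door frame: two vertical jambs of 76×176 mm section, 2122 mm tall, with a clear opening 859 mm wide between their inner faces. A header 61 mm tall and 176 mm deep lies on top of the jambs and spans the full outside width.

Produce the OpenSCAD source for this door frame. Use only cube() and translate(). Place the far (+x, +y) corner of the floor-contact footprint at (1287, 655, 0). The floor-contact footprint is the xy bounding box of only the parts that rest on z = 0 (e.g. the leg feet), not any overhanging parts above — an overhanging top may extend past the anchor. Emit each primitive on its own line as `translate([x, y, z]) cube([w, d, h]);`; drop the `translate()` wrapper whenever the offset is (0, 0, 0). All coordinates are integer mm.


translate([276, 479, 0]) cube([76, 176, 2122]);
translate([1211, 479, 0]) cube([76, 176, 2122]);
translate([276, 479, 2122]) cube([1011, 176, 61]);


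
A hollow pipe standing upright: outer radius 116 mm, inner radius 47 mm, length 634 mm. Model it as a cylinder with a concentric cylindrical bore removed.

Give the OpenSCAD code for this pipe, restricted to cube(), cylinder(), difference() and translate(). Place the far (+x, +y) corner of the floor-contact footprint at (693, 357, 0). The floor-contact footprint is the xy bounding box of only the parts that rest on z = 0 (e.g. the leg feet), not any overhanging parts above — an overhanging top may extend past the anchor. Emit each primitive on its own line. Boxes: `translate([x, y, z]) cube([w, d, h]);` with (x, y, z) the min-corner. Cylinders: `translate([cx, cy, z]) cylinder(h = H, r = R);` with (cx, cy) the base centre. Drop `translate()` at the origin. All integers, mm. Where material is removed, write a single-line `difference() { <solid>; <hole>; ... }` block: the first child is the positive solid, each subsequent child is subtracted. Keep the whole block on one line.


difference() { translate([577, 241, 0]) cylinder(h = 634, r = 116); translate([577, 241, 0]) cylinder(h = 634, r = 47); }


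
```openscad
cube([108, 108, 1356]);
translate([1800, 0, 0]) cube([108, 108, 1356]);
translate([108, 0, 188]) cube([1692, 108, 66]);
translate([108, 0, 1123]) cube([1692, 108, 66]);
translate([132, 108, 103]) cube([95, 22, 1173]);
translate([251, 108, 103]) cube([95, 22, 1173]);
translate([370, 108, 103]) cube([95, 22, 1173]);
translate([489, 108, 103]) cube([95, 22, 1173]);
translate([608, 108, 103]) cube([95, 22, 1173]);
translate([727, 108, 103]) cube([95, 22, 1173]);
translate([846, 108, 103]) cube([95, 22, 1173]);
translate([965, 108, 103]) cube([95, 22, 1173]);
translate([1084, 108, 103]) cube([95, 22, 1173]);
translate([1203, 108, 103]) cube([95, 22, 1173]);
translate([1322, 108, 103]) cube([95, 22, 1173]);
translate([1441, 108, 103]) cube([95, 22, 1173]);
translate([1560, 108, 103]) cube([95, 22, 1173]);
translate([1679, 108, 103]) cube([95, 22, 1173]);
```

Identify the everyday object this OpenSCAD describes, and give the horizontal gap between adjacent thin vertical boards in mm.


A fence section. The picket gap is 24 mm.

Two posts, two rails, 14 pickets — a fence section. Span 1692 mm holds 14 pickets of 95 mm with 15 equal gaps: ⌊(1692 − 14·95) / 15⌋ = 24 mm.


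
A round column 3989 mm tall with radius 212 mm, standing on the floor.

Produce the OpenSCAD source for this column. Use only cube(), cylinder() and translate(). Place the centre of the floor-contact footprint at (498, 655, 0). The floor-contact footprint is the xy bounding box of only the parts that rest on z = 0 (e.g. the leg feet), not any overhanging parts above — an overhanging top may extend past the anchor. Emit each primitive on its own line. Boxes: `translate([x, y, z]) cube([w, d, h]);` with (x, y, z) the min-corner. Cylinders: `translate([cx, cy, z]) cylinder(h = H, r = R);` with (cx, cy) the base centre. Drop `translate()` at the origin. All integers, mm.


translate([498, 655, 0]) cylinder(h = 3989, r = 212);


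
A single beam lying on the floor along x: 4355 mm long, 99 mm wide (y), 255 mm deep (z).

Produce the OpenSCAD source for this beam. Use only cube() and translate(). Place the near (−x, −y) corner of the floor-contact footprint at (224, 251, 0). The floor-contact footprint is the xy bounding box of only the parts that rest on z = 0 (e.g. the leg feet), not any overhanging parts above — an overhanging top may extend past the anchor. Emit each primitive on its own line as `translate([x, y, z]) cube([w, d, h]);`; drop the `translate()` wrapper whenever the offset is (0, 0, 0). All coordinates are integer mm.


translate([224, 251, 0]) cube([4355, 99, 255]);


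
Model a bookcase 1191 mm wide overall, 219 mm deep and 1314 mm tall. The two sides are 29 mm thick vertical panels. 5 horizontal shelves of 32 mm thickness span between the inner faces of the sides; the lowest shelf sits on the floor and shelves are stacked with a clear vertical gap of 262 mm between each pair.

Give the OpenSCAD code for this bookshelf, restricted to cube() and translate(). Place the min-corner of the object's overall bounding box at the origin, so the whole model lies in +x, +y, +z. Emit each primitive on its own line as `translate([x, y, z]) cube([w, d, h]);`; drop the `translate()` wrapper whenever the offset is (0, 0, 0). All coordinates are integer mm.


cube([29, 219, 1314]);
translate([1162, 0, 0]) cube([29, 219, 1314]);
translate([29, 0, 0]) cube([1133, 219, 32]);
translate([29, 0, 294]) cube([1133, 219, 32]);
translate([29, 0, 588]) cube([1133, 219, 32]);
translate([29, 0, 882]) cube([1133, 219, 32]);
translate([29, 0, 1176]) cube([1133, 219, 32]);
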